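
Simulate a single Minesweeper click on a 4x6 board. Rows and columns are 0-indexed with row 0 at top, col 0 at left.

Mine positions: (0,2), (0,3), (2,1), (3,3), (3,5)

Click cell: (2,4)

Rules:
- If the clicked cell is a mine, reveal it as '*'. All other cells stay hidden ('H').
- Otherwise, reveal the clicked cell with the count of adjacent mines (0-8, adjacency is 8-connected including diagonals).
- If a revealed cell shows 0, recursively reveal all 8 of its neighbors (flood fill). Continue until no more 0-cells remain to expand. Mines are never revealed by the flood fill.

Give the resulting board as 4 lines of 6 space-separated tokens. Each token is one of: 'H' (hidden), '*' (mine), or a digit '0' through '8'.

H H H H H H
H H H H H H
H H H H 2 H
H H H H H H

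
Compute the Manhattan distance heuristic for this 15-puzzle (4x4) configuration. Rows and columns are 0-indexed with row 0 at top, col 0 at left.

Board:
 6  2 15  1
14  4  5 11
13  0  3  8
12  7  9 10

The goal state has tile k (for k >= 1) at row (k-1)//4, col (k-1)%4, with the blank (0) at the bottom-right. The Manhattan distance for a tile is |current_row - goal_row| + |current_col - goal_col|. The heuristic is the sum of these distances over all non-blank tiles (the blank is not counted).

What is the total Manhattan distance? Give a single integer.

Answer: 35

Derivation:
Tile 6: at (0,0), goal (1,1), distance |0-1|+|0-1| = 2
Tile 2: at (0,1), goal (0,1), distance |0-0|+|1-1| = 0
Tile 15: at (0,2), goal (3,2), distance |0-3|+|2-2| = 3
Tile 1: at (0,3), goal (0,0), distance |0-0|+|3-0| = 3
Tile 14: at (1,0), goal (3,1), distance |1-3|+|0-1| = 3
Tile 4: at (1,1), goal (0,3), distance |1-0|+|1-3| = 3
Tile 5: at (1,2), goal (1,0), distance |1-1|+|2-0| = 2
Tile 11: at (1,3), goal (2,2), distance |1-2|+|3-2| = 2
Tile 13: at (2,0), goal (3,0), distance |2-3|+|0-0| = 1
Tile 3: at (2,2), goal (0,2), distance |2-0|+|2-2| = 2
Tile 8: at (2,3), goal (1,3), distance |2-1|+|3-3| = 1
Tile 12: at (3,0), goal (2,3), distance |3-2|+|0-3| = 4
Tile 7: at (3,1), goal (1,2), distance |3-1|+|1-2| = 3
Tile 9: at (3,2), goal (2,0), distance |3-2|+|2-0| = 3
Tile 10: at (3,3), goal (2,1), distance |3-2|+|3-1| = 3
Sum: 2 + 0 + 3 + 3 + 3 + 3 + 2 + 2 + 1 + 2 + 1 + 4 + 3 + 3 + 3 = 35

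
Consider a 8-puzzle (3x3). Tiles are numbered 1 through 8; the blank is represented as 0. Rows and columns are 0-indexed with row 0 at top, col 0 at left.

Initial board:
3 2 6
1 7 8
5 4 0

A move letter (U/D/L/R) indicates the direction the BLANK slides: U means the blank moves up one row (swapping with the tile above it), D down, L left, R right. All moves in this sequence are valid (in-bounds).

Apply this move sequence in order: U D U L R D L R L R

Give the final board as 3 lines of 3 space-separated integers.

After move 1 (U):
3 2 6
1 7 0
5 4 8

After move 2 (D):
3 2 6
1 7 8
5 4 0

After move 3 (U):
3 2 6
1 7 0
5 4 8

After move 4 (L):
3 2 6
1 0 7
5 4 8

After move 5 (R):
3 2 6
1 7 0
5 4 8

After move 6 (D):
3 2 6
1 7 8
5 4 0

After move 7 (L):
3 2 6
1 7 8
5 0 4

After move 8 (R):
3 2 6
1 7 8
5 4 0

After move 9 (L):
3 2 6
1 7 8
5 0 4

After move 10 (R):
3 2 6
1 7 8
5 4 0

Answer: 3 2 6
1 7 8
5 4 0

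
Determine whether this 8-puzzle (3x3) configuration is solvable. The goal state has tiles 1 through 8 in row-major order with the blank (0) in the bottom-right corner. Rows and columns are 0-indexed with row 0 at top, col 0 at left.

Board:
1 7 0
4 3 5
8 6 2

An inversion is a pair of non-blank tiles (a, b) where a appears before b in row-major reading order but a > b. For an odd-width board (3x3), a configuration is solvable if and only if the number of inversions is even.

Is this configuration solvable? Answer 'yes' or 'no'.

Answer: yes

Derivation:
Inversions (pairs i<j in row-major order where tile[i] > tile[j] > 0): 12
12 is even, so the puzzle is solvable.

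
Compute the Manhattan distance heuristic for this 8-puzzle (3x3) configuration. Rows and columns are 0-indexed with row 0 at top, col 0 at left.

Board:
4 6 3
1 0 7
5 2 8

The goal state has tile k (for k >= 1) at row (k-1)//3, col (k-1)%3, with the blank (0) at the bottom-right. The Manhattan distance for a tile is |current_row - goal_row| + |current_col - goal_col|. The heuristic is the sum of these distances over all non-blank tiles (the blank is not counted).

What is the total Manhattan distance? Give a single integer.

Tile 4: at (0,0), goal (1,0), distance |0-1|+|0-0| = 1
Tile 6: at (0,1), goal (1,2), distance |0-1|+|1-2| = 2
Tile 3: at (0,2), goal (0,2), distance |0-0|+|2-2| = 0
Tile 1: at (1,0), goal (0,0), distance |1-0|+|0-0| = 1
Tile 7: at (1,2), goal (2,0), distance |1-2|+|2-0| = 3
Tile 5: at (2,0), goal (1,1), distance |2-1|+|0-1| = 2
Tile 2: at (2,1), goal (0,1), distance |2-0|+|1-1| = 2
Tile 8: at (2,2), goal (2,1), distance |2-2|+|2-1| = 1
Sum: 1 + 2 + 0 + 1 + 3 + 2 + 2 + 1 = 12

Answer: 12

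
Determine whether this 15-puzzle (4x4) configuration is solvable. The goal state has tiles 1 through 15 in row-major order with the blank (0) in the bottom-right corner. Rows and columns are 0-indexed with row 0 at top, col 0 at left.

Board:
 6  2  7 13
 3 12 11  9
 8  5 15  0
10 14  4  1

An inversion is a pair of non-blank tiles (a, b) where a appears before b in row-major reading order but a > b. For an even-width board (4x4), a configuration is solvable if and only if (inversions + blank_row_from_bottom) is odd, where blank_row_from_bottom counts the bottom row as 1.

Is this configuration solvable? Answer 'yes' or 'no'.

Answer: yes

Derivation:
Inversions: 51
Blank is in row 2 (0-indexed from top), which is row 2 counting from the bottom (bottom = 1).
51 + 2 = 53, which is odd, so the puzzle is solvable.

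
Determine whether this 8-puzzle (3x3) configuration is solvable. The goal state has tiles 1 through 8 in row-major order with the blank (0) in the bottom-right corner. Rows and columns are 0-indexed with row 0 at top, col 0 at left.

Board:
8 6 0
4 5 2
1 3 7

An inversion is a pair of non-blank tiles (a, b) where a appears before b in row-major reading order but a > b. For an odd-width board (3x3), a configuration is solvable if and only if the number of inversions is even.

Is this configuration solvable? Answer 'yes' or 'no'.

Inversions (pairs i<j in row-major order where tile[i] > tile[j] > 0): 19
19 is odd, so the puzzle is not solvable.

Answer: no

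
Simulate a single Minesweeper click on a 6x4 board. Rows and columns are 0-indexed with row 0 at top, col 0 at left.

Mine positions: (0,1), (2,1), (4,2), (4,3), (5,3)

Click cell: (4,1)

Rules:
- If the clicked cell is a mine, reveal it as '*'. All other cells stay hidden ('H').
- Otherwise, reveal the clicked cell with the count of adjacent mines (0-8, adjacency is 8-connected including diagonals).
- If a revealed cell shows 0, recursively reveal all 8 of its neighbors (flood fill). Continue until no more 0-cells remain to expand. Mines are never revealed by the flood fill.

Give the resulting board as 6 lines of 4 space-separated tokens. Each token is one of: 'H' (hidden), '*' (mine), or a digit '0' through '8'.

H H H H
H H H H
H H H H
H H H H
H 1 H H
H H H H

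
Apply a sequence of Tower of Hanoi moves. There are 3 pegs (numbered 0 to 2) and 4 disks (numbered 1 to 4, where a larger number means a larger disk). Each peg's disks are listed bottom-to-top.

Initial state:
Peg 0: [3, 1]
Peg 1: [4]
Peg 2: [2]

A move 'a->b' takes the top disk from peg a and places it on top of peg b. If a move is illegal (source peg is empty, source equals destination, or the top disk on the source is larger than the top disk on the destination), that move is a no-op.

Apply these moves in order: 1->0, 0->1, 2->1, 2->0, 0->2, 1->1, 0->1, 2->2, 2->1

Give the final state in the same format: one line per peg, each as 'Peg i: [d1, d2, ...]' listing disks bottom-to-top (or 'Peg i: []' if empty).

Answer: Peg 0: [3]
Peg 1: [4, 1]
Peg 2: [2]

Derivation:
After move 1 (1->0):
Peg 0: [3, 1]
Peg 1: [4]
Peg 2: [2]

After move 2 (0->1):
Peg 0: [3]
Peg 1: [4, 1]
Peg 2: [2]

After move 3 (2->1):
Peg 0: [3]
Peg 1: [4, 1]
Peg 2: [2]

After move 4 (2->0):
Peg 0: [3, 2]
Peg 1: [4, 1]
Peg 2: []

After move 5 (0->2):
Peg 0: [3]
Peg 1: [4, 1]
Peg 2: [2]

After move 6 (1->1):
Peg 0: [3]
Peg 1: [4, 1]
Peg 2: [2]

After move 7 (0->1):
Peg 0: [3]
Peg 1: [4, 1]
Peg 2: [2]

After move 8 (2->2):
Peg 0: [3]
Peg 1: [4, 1]
Peg 2: [2]

After move 9 (2->1):
Peg 0: [3]
Peg 1: [4, 1]
Peg 2: [2]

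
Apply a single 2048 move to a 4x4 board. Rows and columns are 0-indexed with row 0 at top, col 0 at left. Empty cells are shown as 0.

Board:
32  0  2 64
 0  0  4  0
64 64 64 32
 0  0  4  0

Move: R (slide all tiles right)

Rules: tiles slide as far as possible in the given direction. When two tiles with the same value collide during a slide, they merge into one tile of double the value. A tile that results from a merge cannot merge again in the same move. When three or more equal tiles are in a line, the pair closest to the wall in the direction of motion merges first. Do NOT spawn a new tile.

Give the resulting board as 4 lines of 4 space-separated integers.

Slide right:
row 0: [32, 0, 2, 64] -> [0, 32, 2, 64]
row 1: [0, 0, 4, 0] -> [0, 0, 0, 4]
row 2: [64, 64, 64, 32] -> [0, 64, 128, 32]
row 3: [0, 0, 4, 0] -> [0, 0, 0, 4]

Answer:   0  32   2  64
  0   0   0   4
  0  64 128  32
  0   0   0   4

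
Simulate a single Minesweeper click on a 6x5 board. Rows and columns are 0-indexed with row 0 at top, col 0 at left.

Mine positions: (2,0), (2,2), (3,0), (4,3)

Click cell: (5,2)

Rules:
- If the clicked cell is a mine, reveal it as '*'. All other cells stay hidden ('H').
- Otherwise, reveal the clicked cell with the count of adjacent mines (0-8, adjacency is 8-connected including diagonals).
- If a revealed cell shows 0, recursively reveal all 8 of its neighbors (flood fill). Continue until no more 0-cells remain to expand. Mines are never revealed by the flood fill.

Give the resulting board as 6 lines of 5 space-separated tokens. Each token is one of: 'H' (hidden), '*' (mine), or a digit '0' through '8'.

H H H H H
H H H H H
H H H H H
H H H H H
H H H H H
H H 1 H H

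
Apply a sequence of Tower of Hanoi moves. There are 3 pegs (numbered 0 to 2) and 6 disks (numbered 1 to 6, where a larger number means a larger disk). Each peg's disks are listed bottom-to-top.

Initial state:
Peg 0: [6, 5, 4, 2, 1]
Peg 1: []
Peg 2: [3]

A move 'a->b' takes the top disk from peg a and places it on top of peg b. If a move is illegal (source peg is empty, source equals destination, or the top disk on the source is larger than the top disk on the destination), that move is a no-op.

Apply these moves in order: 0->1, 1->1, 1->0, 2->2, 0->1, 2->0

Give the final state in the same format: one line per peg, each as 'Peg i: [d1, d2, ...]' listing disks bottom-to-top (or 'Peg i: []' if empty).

Answer: Peg 0: [6, 5, 4, 2]
Peg 1: [1]
Peg 2: [3]

Derivation:
After move 1 (0->1):
Peg 0: [6, 5, 4, 2]
Peg 1: [1]
Peg 2: [3]

After move 2 (1->1):
Peg 0: [6, 5, 4, 2]
Peg 1: [1]
Peg 2: [3]

After move 3 (1->0):
Peg 0: [6, 5, 4, 2, 1]
Peg 1: []
Peg 2: [3]

After move 4 (2->2):
Peg 0: [6, 5, 4, 2, 1]
Peg 1: []
Peg 2: [3]

After move 5 (0->1):
Peg 0: [6, 5, 4, 2]
Peg 1: [1]
Peg 2: [3]

After move 6 (2->0):
Peg 0: [6, 5, 4, 2]
Peg 1: [1]
Peg 2: [3]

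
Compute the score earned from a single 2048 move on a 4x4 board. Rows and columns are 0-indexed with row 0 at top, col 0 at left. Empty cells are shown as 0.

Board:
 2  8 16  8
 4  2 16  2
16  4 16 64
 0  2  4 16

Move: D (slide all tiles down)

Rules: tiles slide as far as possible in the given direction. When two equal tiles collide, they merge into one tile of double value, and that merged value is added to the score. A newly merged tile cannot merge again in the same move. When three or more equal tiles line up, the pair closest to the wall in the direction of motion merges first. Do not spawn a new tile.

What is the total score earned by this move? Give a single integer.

Answer: 32

Derivation:
Slide down:
col 0: [2, 4, 16, 0] -> [0, 2, 4, 16]  score +0 (running 0)
col 1: [8, 2, 4, 2] -> [8, 2, 4, 2]  score +0 (running 0)
col 2: [16, 16, 16, 4] -> [0, 16, 32, 4]  score +32 (running 32)
col 3: [8, 2, 64, 16] -> [8, 2, 64, 16]  score +0 (running 32)
Board after move:
 0  8  0  8
 2  2 16  2
 4  4 32 64
16  2  4 16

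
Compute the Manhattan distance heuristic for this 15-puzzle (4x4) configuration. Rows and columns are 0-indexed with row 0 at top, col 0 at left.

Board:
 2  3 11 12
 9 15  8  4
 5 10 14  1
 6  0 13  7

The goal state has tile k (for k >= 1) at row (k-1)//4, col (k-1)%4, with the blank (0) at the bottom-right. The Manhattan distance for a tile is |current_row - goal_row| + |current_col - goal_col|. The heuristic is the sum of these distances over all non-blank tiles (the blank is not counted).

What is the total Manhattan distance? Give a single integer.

Tile 2: at (0,0), goal (0,1), distance |0-0|+|0-1| = 1
Tile 3: at (0,1), goal (0,2), distance |0-0|+|1-2| = 1
Tile 11: at (0,2), goal (2,2), distance |0-2|+|2-2| = 2
Tile 12: at (0,3), goal (2,3), distance |0-2|+|3-3| = 2
Tile 9: at (1,0), goal (2,0), distance |1-2|+|0-0| = 1
Tile 15: at (1,1), goal (3,2), distance |1-3|+|1-2| = 3
Tile 8: at (1,2), goal (1,3), distance |1-1|+|2-3| = 1
Tile 4: at (1,3), goal (0,3), distance |1-0|+|3-3| = 1
Tile 5: at (2,0), goal (1,0), distance |2-1|+|0-0| = 1
Tile 10: at (2,1), goal (2,1), distance |2-2|+|1-1| = 0
Tile 14: at (2,2), goal (3,1), distance |2-3|+|2-1| = 2
Tile 1: at (2,3), goal (0,0), distance |2-0|+|3-0| = 5
Tile 6: at (3,0), goal (1,1), distance |3-1|+|0-1| = 3
Tile 13: at (3,2), goal (3,0), distance |3-3|+|2-0| = 2
Tile 7: at (3,3), goal (1,2), distance |3-1|+|3-2| = 3
Sum: 1 + 1 + 2 + 2 + 1 + 3 + 1 + 1 + 1 + 0 + 2 + 5 + 3 + 2 + 3 = 28

Answer: 28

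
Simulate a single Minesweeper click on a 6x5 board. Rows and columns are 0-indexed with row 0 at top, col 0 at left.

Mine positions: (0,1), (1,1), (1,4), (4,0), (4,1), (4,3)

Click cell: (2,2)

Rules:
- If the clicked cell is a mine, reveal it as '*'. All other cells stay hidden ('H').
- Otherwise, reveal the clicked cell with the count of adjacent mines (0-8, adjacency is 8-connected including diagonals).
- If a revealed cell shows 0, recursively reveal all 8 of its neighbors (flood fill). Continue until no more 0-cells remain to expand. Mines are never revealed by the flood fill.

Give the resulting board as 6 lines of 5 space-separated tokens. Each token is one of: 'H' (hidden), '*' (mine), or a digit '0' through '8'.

H H H H H
H H H H H
H H 1 H H
H H H H H
H H H H H
H H H H H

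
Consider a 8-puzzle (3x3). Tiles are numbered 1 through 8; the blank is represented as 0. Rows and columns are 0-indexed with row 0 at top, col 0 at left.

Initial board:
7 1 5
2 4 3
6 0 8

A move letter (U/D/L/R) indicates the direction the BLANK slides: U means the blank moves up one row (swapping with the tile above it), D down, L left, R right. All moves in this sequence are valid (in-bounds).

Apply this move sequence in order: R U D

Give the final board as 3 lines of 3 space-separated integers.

After move 1 (R):
7 1 5
2 4 3
6 8 0

After move 2 (U):
7 1 5
2 4 0
6 8 3

After move 3 (D):
7 1 5
2 4 3
6 8 0

Answer: 7 1 5
2 4 3
6 8 0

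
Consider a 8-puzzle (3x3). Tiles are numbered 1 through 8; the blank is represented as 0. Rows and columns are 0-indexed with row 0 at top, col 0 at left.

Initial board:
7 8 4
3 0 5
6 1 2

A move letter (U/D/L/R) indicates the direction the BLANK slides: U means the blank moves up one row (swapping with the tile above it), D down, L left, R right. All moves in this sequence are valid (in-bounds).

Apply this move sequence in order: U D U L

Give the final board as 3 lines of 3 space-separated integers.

Answer: 0 7 4
3 8 5
6 1 2

Derivation:
After move 1 (U):
7 0 4
3 8 5
6 1 2

After move 2 (D):
7 8 4
3 0 5
6 1 2

After move 3 (U):
7 0 4
3 8 5
6 1 2

After move 4 (L):
0 7 4
3 8 5
6 1 2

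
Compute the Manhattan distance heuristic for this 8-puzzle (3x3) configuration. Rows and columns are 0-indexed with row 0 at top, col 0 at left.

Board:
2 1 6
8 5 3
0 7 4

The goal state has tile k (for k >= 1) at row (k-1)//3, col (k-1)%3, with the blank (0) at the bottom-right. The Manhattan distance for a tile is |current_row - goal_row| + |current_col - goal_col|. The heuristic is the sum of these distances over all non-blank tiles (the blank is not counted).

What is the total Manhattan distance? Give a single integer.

Answer: 10

Derivation:
Tile 2: (0,0)->(0,1) = 1
Tile 1: (0,1)->(0,0) = 1
Tile 6: (0,2)->(1,2) = 1
Tile 8: (1,0)->(2,1) = 2
Tile 5: (1,1)->(1,1) = 0
Tile 3: (1,2)->(0,2) = 1
Tile 7: (2,1)->(2,0) = 1
Tile 4: (2,2)->(1,0) = 3
Sum: 1 + 1 + 1 + 2 + 0 + 1 + 1 + 3 = 10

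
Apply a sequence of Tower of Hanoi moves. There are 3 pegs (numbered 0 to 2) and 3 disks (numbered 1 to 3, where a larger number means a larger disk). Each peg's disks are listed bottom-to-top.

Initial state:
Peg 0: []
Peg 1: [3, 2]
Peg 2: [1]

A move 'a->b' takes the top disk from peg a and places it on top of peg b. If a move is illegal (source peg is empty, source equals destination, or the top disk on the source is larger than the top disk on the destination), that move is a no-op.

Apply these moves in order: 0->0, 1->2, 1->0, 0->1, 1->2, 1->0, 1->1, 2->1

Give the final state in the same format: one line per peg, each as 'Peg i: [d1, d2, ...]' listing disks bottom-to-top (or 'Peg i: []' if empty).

After move 1 (0->0):
Peg 0: []
Peg 1: [3, 2]
Peg 2: [1]

After move 2 (1->2):
Peg 0: []
Peg 1: [3, 2]
Peg 2: [1]

After move 3 (1->0):
Peg 0: [2]
Peg 1: [3]
Peg 2: [1]

After move 4 (0->1):
Peg 0: []
Peg 1: [3, 2]
Peg 2: [1]

After move 5 (1->2):
Peg 0: []
Peg 1: [3, 2]
Peg 2: [1]

After move 6 (1->0):
Peg 0: [2]
Peg 1: [3]
Peg 2: [1]

After move 7 (1->1):
Peg 0: [2]
Peg 1: [3]
Peg 2: [1]

After move 8 (2->1):
Peg 0: [2]
Peg 1: [3, 1]
Peg 2: []

Answer: Peg 0: [2]
Peg 1: [3, 1]
Peg 2: []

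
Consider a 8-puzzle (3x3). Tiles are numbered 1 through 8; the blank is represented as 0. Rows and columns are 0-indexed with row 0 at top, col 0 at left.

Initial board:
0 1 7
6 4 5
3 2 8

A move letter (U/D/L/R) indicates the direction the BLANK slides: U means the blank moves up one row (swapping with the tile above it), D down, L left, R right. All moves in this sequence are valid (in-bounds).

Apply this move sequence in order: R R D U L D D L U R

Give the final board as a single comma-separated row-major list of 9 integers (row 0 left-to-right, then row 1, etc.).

After move 1 (R):
1 0 7
6 4 5
3 2 8

After move 2 (R):
1 7 0
6 4 5
3 2 8

After move 3 (D):
1 7 5
6 4 0
3 2 8

After move 4 (U):
1 7 0
6 4 5
3 2 8

After move 5 (L):
1 0 7
6 4 5
3 2 8

After move 6 (D):
1 4 7
6 0 5
3 2 8

After move 7 (D):
1 4 7
6 2 5
3 0 8

After move 8 (L):
1 4 7
6 2 5
0 3 8

After move 9 (U):
1 4 7
0 2 5
6 3 8

After move 10 (R):
1 4 7
2 0 5
6 3 8

Answer: 1, 4, 7, 2, 0, 5, 6, 3, 8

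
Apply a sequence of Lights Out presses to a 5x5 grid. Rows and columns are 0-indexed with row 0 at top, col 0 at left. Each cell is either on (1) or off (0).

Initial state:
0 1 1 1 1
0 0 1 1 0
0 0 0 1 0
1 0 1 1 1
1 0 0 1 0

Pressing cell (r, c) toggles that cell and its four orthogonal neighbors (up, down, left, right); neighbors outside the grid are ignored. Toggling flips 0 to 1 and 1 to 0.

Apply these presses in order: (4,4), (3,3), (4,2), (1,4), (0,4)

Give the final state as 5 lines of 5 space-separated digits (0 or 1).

After press 1 at (4,4):
0 1 1 1 1
0 0 1 1 0
0 0 0 1 0
1 0 1 1 0
1 0 0 0 1

After press 2 at (3,3):
0 1 1 1 1
0 0 1 1 0
0 0 0 0 0
1 0 0 0 1
1 0 0 1 1

After press 3 at (4,2):
0 1 1 1 1
0 0 1 1 0
0 0 0 0 0
1 0 1 0 1
1 1 1 0 1

After press 4 at (1,4):
0 1 1 1 0
0 0 1 0 1
0 0 0 0 1
1 0 1 0 1
1 1 1 0 1

After press 5 at (0,4):
0 1 1 0 1
0 0 1 0 0
0 0 0 0 1
1 0 1 0 1
1 1 1 0 1

Answer: 0 1 1 0 1
0 0 1 0 0
0 0 0 0 1
1 0 1 0 1
1 1 1 0 1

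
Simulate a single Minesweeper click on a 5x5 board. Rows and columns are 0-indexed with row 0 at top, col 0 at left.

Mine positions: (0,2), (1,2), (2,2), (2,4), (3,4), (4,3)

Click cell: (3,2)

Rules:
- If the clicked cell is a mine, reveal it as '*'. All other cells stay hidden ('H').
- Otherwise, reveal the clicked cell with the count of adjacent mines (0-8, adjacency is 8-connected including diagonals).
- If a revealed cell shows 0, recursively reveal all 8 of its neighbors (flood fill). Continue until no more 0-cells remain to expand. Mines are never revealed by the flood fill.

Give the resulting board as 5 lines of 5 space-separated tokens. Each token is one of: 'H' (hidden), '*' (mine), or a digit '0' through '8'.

H H H H H
H H H H H
H H H H H
H H 2 H H
H H H H H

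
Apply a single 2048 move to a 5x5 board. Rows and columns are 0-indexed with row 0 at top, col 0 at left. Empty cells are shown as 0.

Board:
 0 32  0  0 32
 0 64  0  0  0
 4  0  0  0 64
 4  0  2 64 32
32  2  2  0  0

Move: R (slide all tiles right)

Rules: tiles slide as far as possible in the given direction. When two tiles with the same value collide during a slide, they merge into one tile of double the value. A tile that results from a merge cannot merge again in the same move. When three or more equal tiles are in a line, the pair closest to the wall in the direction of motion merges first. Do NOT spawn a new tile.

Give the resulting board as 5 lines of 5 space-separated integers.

Slide right:
row 0: [0, 32, 0, 0, 32] -> [0, 0, 0, 0, 64]
row 1: [0, 64, 0, 0, 0] -> [0, 0, 0, 0, 64]
row 2: [4, 0, 0, 0, 64] -> [0, 0, 0, 4, 64]
row 3: [4, 0, 2, 64, 32] -> [0, 4, 2, 64, 32]
row 4: [32, 2, 2, 0, 0] -> [0, 0, 0, 32, 4]

Answer:  0  0  0  0 64
 0  0  0  0 64
 0  0  0  4 64
 0  4  2 64 32
 0  0  0 32  4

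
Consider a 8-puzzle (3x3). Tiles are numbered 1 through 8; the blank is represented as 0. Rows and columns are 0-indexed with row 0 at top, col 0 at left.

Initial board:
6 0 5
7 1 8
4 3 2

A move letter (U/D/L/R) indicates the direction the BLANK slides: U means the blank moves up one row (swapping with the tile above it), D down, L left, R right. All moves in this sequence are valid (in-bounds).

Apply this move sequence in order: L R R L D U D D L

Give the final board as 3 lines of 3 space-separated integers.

After move 1 (L):
0 6 5
7 1 8
4 3 2

After move 2 (R):
6 0 5
7 1 8
4 3 2

After move 3 (R):
6 5 0
7 1 8
4 3 2

After move 4 (L):
6 0 5
7 1 8
4 3 2

After move 5 (D):
6 1 5
7 0 8
4 3 2

After move 6 (U):
6 0 5
7 1 8
4 3 2

After move 7 (D):
6 1 5
7 0 8
4 3 2

After move 8 (D):
6 1 5
7 3 8
4 0 2

After move 9 (L):
6 1 5
7 3 8
0 4 2

Answer: 6 1 5
7 3 8
0 4 2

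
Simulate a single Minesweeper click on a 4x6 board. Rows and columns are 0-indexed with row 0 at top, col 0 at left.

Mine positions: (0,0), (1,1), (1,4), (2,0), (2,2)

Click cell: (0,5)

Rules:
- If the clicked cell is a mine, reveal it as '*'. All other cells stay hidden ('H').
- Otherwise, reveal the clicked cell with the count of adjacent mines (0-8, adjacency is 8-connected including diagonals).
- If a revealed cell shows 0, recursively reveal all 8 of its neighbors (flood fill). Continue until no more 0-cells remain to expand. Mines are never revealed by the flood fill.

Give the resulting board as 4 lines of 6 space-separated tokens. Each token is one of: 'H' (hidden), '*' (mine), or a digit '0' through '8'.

H H H H H 1
H H H H H H
H H H H H H
H H H H H H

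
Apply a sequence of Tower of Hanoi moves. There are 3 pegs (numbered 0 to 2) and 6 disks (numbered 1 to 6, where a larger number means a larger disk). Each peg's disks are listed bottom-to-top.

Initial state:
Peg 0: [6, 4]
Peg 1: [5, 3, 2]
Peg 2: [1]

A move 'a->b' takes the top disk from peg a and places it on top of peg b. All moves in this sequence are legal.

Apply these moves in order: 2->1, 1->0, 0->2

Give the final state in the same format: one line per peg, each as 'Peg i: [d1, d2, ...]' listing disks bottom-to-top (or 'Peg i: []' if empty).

After move 1 (2->1):
Peg 0: [6, 4]
Peg 1: [5, 3, 2, 1]
Peg 2: []

After move 2 (1->0):
Peg 0: [6, 4, 1]
Peg 1: [5, 3, 2]
Peg 2: []

After move 3 (0->2):
Peg 0: [6, 4]
Peg 1: [5, 3, 2]
Peg 2: [1]

Answer: Peg 0: [6, 4]
Peg 1: [5, 3, 2]
Peg 2: [1]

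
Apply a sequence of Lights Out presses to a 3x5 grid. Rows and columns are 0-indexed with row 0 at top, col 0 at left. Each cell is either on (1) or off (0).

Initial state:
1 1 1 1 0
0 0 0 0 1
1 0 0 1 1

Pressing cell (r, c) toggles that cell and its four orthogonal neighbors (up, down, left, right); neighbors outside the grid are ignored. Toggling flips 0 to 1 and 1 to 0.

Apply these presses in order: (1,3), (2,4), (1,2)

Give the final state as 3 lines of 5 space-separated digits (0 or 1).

After press 1 at (1,3):
1 1 1 0 0
0 0 1 1 0
1 0 0 0 1

After press 2 at (2,4):
1 1 1 0 0
0 0 1 1 1
1 0 0 1 0

After press 3 at (1,2):
1 1 0 0 0
0 1 0 0 1
1 0 1 1 0

Answer: 1 1 0 0 0
0 1 0 0 1
1 0 1 1 0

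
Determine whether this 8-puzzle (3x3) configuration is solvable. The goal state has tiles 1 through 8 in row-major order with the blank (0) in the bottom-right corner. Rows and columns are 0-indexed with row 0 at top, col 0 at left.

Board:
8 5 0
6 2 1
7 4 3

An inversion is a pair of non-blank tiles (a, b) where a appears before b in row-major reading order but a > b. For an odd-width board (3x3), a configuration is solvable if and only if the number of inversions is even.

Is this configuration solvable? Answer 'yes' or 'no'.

Inversions (pairs i<j in row-major order where tile[i] > tile[j] > 0): 19
19 is odd, so the puzzle is not solvable.

Answer: no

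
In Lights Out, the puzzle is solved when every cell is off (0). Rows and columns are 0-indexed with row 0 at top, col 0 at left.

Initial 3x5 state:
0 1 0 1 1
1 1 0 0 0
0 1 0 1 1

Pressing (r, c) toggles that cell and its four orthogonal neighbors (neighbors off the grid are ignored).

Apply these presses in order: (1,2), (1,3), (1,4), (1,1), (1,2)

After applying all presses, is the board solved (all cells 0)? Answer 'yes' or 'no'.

After press 1 at (1,2):
0 1 1 1 1
1 0 1 1 0
0 1 1 1 1

After press 2 at (1,3):
0 1 1 0 1
1 0 0 0 1
0 1 1 0 1

After press 3 at (1,4):
0 1 1 0 0
1 0 0 1 0
0 1 1 0 0

After press 4 at (1,1):
0 0 1 0 0
0 1 1 1 0
0 0 1 0 0

After press 5 at (1,2):
0 0 0 0 0
0 0 0 0 0
0 0 0 0 0

Lights still on: 0

Answer: yes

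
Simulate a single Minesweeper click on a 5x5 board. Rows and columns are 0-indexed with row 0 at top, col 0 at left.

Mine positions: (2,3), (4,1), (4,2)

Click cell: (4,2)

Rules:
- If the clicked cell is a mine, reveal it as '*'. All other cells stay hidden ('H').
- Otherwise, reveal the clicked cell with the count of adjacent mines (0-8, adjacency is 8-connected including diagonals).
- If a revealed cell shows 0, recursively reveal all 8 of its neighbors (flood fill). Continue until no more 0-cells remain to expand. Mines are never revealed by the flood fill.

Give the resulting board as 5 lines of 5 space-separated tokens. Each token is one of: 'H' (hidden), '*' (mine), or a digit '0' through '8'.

H H H H H
H H H H H
H H H H H
H H H H H
H H * H H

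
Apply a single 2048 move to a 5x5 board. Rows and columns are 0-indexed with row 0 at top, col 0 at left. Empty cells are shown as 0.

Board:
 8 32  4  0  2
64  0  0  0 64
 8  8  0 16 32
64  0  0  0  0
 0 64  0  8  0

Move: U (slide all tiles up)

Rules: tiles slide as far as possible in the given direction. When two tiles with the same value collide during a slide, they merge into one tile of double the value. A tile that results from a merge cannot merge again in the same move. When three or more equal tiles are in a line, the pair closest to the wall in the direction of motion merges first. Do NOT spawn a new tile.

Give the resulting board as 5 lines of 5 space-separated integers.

Slide up:
col 0: [8, 64, 8, 64, 0] -> [8, 64, 8, 64, 0]
col 1: [32, 0, 8, 0, 64] -> [32, 8, 64, 0, 0]
col 2: [4, 0, 0, 0, 0] -> [4, 0, 0, 0, 0]
col 3: [0, 0, 16, 0, 8] -> [16, 8, 0, 0, 0]
col 4: [2, 64, 32, 0, 0] -> [2, 64, 32, 0, 0]

Answer:  8 32  4 16  2
64  8  0  8 64
 8 64  0  0 32
64  0  0  0  0
 0  0  0  0  0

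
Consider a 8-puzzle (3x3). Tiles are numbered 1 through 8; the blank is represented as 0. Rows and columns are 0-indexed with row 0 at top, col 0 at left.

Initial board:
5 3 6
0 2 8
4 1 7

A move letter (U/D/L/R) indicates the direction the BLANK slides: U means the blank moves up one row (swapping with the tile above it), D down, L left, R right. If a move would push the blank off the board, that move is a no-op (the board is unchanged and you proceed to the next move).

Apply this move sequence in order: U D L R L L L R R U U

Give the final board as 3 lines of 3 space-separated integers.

Answer: 5 3 0
2 8 6
4 1 7

Derivation:
After move 1 (U):
0 3 6
5 2 8
4 1 7

After move 2 (D):
5 3 6
0 2 8
4 1 7

After move 3 (L):
5 3 6
0 2 8
4 1 7

After move 4 (R):
5 3 6
2 0 8
4 1 7

After move 5 (L):
5 3 6
0 2 8
4 1 7

After move 6 (L):
5 3 6
0 2 8
4 1 7

After move 7 (L):
5 3 6
0 2 8
4 1 7

After move 8 (R):
5 3 6
2 0 8
4 1 7

After move 9 (R):
5 3 6
2 8 0
4 1 7

After move 10 (U):
5 3 0
2 8 6
4 1 7

After move 11 (U):
5 3 0
2 8 6
4 1 7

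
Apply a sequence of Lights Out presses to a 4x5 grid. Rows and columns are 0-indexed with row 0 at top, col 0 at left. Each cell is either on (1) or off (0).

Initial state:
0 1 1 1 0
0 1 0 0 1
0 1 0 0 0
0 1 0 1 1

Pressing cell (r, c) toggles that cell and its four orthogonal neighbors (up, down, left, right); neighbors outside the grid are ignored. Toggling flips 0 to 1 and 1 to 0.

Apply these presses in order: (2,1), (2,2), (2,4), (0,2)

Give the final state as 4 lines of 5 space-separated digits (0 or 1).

After press 1 at (2,1):
0 1 1 1 0
0 0 0 0 1
1 0 1 0 0
0 0 0 1 1

After press 2 at (2,2):
0 1 1 1 0
0 0 1 0 1
1 1 0 1 0
0 0 1 1 1

After press 3 at (2,4):
0 1 1 1 0
0 0 1 0 0
1 1 0 0 1
0 0 1 1 0

After press 4 at (0,2):
0 0 0 0 0
0 0 0 0 0
1 1 0 0 1
0 0 1 1 0

Answer: 0 0 0 0 0
0 0 0 0 0
1 1 0 0 1
0 0 1 1 0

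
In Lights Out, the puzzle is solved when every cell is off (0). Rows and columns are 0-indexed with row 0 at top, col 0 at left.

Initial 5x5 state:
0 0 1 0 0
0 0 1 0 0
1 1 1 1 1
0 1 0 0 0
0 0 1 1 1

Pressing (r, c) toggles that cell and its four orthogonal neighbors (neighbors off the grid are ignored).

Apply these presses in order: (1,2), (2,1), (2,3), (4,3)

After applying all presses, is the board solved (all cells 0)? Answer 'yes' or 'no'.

Answer: yes

Derivation:
After press 1 at (1,2):
0 0 0 0 0
0 1 0 1 0
1 1 0 1 1
0 1 0 0 0
0 0 1 1 1

After press 2 at (2,1):
0 0 0 0 0
0 0 0 1 0
0 0 1 1 1
0 0 0 0 0
0 0 1 1 1

After press 3 at (2,3):
0 0 0 0 0
0 0 0 0 0
0 0 0 0 0
0 0 0 1 0
0 0 1 1 1

After press 4 at (4,3):
0 0 0 0 0
0 0 0 0 0
0 0 0 0 0
0 0 0 0 0
0 0 0 0 0

Lights still on: 0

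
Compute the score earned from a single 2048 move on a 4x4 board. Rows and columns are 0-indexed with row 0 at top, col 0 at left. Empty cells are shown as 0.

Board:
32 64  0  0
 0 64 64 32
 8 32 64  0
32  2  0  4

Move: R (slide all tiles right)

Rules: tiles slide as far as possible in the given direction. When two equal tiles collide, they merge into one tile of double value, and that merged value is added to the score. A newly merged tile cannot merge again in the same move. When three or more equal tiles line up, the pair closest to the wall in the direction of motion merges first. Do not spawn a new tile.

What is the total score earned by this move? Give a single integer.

Slide right:
row 0: [32, 64, 0, 0] -> [0, 0, 32, 64]  score +0 (running 0)
row 1: [0, 64, 64, 32] -> [0, 0, 128, 32]  score +128 (running 128)
row 2: [8, 32, 64, 0] -> [0, 8, 32, 64]  score +0 (running 128)
row 3: [32, 2, 0, 4] -> [0, 32, 2, 4]  score +0 (running 128)
Board after move:
  0   0  32  64
  0   0 128  32
  0   8  32  64
  0  32   2   4

Answer: 128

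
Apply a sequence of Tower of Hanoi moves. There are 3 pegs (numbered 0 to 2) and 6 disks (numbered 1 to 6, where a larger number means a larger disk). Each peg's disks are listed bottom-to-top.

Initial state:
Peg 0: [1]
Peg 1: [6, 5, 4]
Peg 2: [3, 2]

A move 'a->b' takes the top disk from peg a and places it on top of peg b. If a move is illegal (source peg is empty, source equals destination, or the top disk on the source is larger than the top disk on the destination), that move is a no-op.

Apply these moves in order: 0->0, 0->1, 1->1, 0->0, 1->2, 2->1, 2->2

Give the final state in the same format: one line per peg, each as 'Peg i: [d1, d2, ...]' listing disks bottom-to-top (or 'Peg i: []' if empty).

After move 1 (0->0):
Peg 0: [1]
Peg 1: [6, 5, 4]
Peg 2: [3, 2]

After move 2 (0->1):
Peg 0: []
Peg 1: [6, 5, 4, 1]
Peg 2: [3, 2]

After move 3 (1->1):
Peg 0: []
Peg 1: [6, 5, 4, 1]
Peg 2: [3, 2]

After move 4 (0->0):
Peg 0: []
Peg 1: [6, 5, 4, 1]
Peg 2: [3, 2]

After move 5 (1->2):
Peg 0: []
Peg 1: [6, 5, 4]
Peg 2: [3, 2, 1]

After move 6 (2->1):
Peg 0: []
Peg 1: [6, 5, 4, 1]
Peg 2: [3, 2]

After move 7 (2->2):
Peg 0: []
Peg 1: [6, 5, 4, 1]
Peg 2: [3, 2]

Answer: Peg 0: []
Peg 1: [6, 5, 4, 1]
Peg 2: [3, 2]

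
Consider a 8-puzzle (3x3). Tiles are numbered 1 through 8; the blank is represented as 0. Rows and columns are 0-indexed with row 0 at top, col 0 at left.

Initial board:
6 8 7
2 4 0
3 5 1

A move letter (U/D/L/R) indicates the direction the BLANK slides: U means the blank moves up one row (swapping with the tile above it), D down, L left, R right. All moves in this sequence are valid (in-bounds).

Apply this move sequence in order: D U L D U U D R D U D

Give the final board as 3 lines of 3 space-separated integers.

After move 1 (D):
6 8 7
2 4 1
3 5 0

After move 2 (U):
6 8 7
2 4 0
3 5 1

After move 3 (L):
6 8 7
2 0 4
3 5 1

After move 4 (D):
6 8 7
2 5 4
3 0 1

After move 5 (U):
6 8 7
2 0 4
3 5 1

After move 6 (U):
6 0 7
2 8 4
3 5 1

After move 7 (D):
6 8 7
2 0 4
3 5 1

After move 8 (R):
6 8 7
2 4 0
3 5 1

After move 9 (D):
6 8 7
2 4 1
3 5 0

After move 10 (U):
6 8 7
2 4 0
3 5 1

After move 11 (D):
6 8 7
2 4 1
3 5 0

Answer: 6 8 7
2 4 1
3 5 0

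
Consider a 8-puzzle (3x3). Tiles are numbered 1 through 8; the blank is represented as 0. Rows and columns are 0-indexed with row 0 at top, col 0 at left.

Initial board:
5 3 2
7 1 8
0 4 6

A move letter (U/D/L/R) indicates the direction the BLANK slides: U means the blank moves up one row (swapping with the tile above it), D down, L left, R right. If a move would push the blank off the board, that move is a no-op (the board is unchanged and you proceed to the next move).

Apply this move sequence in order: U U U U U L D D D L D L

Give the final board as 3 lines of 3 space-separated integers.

Answer: 5 3 2
7 1 8
0 4 6

Derivation:
After move 1 (U):
5 3 2
0 1 8
7 4 6

After move 2 (U):
0 3 2
5 1 8
7 4 6

After move 3 (U):
0 3 2
5 1 8
7 4 6

After move 4 (U):
0 3 2
5 1 8
7 4 6

After move 5 (U):
0 3 2
5 1 8
7 4 6

After move 6 (L):
0 3 2
5 1 8
7 4 6

After move 7 (D):
5 3 2
0 1 8
7 4 6

After move 8 (D):
5 3 2
7 1 8
0 4 6

After move 9 (D):
5 3 2
7 1 8
0 4 6

After move 10 (L):
5 3 2
7 1 8
0 4 6

After move 11 (D):
5 3 2
7 1 8
0 4 6

After move 12 (L):
5 3 2
7 1 8
0 4 6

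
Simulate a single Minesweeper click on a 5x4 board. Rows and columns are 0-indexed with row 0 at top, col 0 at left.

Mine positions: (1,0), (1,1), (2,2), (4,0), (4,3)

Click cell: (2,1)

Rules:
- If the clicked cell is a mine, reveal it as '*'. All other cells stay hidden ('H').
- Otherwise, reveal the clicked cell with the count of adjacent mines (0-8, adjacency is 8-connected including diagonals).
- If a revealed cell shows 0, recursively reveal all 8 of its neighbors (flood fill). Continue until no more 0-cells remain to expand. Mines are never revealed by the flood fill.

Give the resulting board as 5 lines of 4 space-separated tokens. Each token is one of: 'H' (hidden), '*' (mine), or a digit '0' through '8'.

H H H H
H H H H
H 3 H H
H H H H
H H H H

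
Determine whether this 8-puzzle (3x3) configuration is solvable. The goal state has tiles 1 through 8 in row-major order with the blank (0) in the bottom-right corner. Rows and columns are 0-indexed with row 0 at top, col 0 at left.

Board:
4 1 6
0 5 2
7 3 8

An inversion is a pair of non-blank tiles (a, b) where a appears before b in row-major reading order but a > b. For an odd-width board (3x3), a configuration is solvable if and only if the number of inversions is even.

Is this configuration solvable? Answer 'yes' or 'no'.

Inversions (pairs i<j in row-major order where tile[i] > tile[j] > 0): 9
9 is odd, so the puzzle is not solvable.

Answer: no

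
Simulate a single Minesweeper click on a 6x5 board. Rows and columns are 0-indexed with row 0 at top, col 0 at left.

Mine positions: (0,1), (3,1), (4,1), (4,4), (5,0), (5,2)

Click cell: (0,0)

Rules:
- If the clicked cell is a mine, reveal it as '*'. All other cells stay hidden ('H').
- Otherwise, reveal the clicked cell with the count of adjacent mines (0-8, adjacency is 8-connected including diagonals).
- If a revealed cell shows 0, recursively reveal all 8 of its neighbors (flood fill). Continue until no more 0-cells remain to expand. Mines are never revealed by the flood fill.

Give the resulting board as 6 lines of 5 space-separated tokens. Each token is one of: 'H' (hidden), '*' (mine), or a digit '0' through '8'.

1 H H H H
H H H H H
H H H H H
H H H H H
H H H H H
H H H H H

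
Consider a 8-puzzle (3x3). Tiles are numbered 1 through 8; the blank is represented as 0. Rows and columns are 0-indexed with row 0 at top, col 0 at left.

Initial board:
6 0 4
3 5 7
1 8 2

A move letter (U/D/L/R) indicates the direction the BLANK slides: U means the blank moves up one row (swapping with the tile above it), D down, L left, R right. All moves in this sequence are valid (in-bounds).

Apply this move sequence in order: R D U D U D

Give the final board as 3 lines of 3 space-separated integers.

After move 1 (R):
6 4 0
3 5 7
1 8 2

After move 2 (D):
6 4 7
3 5 0
1 8 2

After move 3 (U):
6 4 0
3 5 7
1 8 2

After move 4 (D):
6 4 7
3 5 0
1 8 2

After move 5 (U):
6 4 0
3 5 7
1 8 2

After move 6 (D):
6 4 7
3 5 0
1 8 2

Answer: 6 4 7
3 5 0
1 8 2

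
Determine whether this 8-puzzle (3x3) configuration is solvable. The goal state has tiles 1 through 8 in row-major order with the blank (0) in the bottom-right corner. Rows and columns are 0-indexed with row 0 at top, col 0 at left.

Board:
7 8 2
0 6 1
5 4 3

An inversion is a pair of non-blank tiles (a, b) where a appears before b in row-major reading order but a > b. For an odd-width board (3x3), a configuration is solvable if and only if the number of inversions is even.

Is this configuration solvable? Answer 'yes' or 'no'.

Answer: yes

Derivation:
Inversions (pairs i<j in row-major order where tile[i] > tile[j] > 0): 20
20 is even, so the puzzle is solvable.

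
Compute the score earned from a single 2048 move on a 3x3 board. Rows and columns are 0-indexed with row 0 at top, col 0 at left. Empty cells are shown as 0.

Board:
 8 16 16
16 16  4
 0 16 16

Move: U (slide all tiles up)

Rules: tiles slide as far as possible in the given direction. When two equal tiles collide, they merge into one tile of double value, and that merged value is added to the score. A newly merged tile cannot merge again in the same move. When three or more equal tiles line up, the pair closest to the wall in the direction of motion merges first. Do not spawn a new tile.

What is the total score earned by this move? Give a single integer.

Answer: 32

Derivation:
Slide up:
col 0: [8, 16, 0] -> [8, 16, 0]  score +0 (running 0)
col 1: [16, 16, 16] -> [32, 16, 0]  score +32 (running 32)
col 2: [16, 4, 16] -> [16, 4, 16]  score +0 (running 32)
Board after move:
 8 32 16
16 16  4
 0  0 16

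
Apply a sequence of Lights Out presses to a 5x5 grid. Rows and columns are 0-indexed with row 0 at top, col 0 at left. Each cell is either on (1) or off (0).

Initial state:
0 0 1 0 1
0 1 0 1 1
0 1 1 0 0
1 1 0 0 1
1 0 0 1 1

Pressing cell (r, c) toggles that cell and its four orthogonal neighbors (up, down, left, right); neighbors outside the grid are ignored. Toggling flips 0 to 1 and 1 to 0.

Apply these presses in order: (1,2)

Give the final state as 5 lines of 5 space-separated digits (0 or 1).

After press 1 at (1,2):
0 0 0 0 1
0 0 1 0 1
0 1 0 0 0
1 1 0 0 1
1 0 0 1 1

Answer: 0 0 0 0 1
0 0 1 0 1
0 1 0 0 0
1 1 0 0 1
1 0 0 1 1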